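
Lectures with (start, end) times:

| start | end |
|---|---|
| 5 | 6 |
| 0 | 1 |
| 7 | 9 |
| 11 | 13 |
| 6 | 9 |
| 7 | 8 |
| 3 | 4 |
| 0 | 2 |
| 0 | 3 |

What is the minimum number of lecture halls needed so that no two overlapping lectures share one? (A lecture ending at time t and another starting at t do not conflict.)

Count concurrent intervals with a sweep; the peak is the room count.
starts: [0, 0, 0, 3, 5, 6, 7, 7, 11]
ends:   [1, 2, 3, 4, 6, 8, 9, 9, 13]
s0→1 s0→2 s0→3  — peak 3.

3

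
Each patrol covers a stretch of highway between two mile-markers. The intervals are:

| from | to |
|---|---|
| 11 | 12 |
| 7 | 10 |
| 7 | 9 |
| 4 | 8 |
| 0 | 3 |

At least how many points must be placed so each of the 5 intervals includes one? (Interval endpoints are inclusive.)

3

Process intervals by earliest right end; each time one isn't hit yet, stab at its right endpoint.
Sorted: [0,3] [4,8] [7,9] [7,10] [11,12]
{[0,3]} hit by 3; {[4,8],[7,9],[7,10]} hit by 8; {[11,12]} hit by 12.
Points: 3, 8, 12 (3 total).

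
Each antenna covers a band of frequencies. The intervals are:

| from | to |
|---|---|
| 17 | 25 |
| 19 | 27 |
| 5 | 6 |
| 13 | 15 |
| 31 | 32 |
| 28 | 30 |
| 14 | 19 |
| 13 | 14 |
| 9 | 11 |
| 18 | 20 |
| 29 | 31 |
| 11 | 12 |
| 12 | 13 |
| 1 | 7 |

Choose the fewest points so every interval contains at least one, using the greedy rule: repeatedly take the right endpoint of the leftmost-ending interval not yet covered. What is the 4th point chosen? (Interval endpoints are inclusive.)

Process intervals by earliest right end; each time one isn't hit yet, stab at its right endpoint.
Sorted: [5,6] [1,7] [9,11] [11,12] [12,13] [13,14] [13,15] [14,19] [18,20] [17,25] [19,27] [28,30] [29,31] [31,32]
{[5,6],[1,7]} hit by 6; {[9,11],[11,12]} hit by 11; {[12,13],[13,14],[13,15]} hit by 13; {[14,19],[18,20],[17,25],[19,27]} hit by 19; {[28,30],[29,31]} hit by 30; {[31,32]} hit by 32.
Points: 6, 11, 13, 19, 30, 32 (6 total).

19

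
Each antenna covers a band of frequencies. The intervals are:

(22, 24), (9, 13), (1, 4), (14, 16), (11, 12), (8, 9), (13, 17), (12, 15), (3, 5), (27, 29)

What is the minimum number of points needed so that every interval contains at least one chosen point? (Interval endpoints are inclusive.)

6

Process intervals by earliest right end; each time one isn't hit yet, stab at its right endpoint.
Sorted: [1,4] [3,5] [8,9] [11,12] [9,13] [12,15] [14,16] [13,17] [22,24] [27,29]
{[1,4],[3,5]} hit by 4; {[8,9]} hit by 9; {[11,12],[9,13],[12,15]} hit by 12; {[14,16],[13,17]} hit by 16; {[22,24]} hit by 24; {[27,29]} hit by 29.
Points: 4, 9, 12, 16, 24, 29 (6 total).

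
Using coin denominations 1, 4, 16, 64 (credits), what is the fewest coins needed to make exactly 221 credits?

8

221 = 3×64 + 1×16 + 3×4 + 1×1
Total coins = 3 + 1 + 3 + 1 = 8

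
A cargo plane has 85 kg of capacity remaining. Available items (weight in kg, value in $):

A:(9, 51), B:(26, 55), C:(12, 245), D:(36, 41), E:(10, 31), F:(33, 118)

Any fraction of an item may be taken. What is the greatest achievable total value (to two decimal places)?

489.42

Ratios (sorted): C 20.42, A 5.67, F 3.58, E 3.10, B 2.12, D 1.14
take C (12 @ 245); take A (9 @ 51); take F (33 @ 118); take E (10 @ 31); take 21/26 of B → 44.42. Capacity used 85/85.
Total value = 489.42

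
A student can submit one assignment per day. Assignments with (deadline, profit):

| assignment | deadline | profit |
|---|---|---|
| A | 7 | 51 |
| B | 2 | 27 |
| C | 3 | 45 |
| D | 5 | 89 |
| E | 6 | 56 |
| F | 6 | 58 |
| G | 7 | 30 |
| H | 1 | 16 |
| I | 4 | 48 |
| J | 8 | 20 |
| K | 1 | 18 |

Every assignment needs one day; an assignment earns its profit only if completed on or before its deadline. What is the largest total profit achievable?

397

Profit order: D=89 F=58 E=56 A=51 I=48 C=45 G=30 B=27 J=20 K=18 H=16
Assign: D→slot 5, F→slot 6, E→slot 4, A→slot 7, I→slot 3, C→slot 2, G→slot 1, B skipped, J→slot 8, K skipped, H skipped.
Slots: [1:G] [2:C] [3:I] [4:E] [5:D] [6:F] [7:A] [8:J]
Profit = 30 + 45 + 48 + 56 + 89 + 58 + 51 + 20 = 397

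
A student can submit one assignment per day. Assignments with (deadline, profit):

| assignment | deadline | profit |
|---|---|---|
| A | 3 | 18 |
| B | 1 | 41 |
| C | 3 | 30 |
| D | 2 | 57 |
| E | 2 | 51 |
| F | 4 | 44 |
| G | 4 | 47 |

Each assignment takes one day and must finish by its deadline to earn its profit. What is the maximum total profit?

Take jobs in profit order; each goes to the latest open slot no later than its deadline.
Profit order: D=57 E=51 G=47 F=44 B=41 C=30 A=18
Assign: D→slot 2, E→slot 1, G→slot 4, F→slot 3, B skipped, C skipped, A skipped.
Slots: [1:E] [2:D] [3:F] [4:G]
Profit = 51 + 57 + 44 + 47 = 199

199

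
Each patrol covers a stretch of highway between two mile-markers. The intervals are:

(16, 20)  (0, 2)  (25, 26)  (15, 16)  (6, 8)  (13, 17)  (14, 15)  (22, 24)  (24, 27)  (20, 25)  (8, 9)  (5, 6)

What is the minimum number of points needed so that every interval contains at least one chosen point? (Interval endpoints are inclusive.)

Sort by right endpoint; whenever an interval is uncovered, place a point at its right end.
By right end: [0,2]  [5,6]  [6,8]  [8,9]  [14,15]  [15,16]  [13,17]  [16,20]  [22,24]  [20,25]  [25,26]  [24,27]
[0,2] uncovered → point at 2; [5,6] uncovered → point at 6; [8,9] uncovered → point at 9; [14,15] uncovered → point at 15; [16,20] uncovered → point at 20; [22,24] uncovered → point at 24; [25,26] uncovered → point at 26.
Points: 2, 6, 9, 15, 20, 24, 26 (7 total).

7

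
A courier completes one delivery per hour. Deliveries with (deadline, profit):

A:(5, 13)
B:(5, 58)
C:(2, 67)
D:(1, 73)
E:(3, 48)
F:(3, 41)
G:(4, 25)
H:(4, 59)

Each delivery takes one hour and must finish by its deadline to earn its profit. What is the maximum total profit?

By profit: D(d1,73), C(d2,67), H(d4,59), B(d5,58), E(d3,48), F(d3,41), G(d4,25), A(d5,13)
D→slot 1; C→slot 2; H→slot 4; B→slot 5; E→slot 3; F skipped; G skipped; A skipped.
Profit = 73 + 67 + 48 + 59 + 58 = 305

305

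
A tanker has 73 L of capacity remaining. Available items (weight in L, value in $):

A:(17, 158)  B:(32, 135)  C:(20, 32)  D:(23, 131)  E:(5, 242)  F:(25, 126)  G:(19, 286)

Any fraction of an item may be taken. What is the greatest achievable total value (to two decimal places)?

862.36

Order: E (242/5=48.40) > G (286/19=15.05) > A (158/17=9.29) > D (131/23=5.70) > F (126/25=5.04) > B (135/32=4.22) > C (32/20=1.60)
Fill: take E (5 @ 242) → take G (19 @ 286) → take A (17 @ 158) → take D (23 @ 131) → take 9/25 of F → 45.36; 73/73 used.
Total value = 862.36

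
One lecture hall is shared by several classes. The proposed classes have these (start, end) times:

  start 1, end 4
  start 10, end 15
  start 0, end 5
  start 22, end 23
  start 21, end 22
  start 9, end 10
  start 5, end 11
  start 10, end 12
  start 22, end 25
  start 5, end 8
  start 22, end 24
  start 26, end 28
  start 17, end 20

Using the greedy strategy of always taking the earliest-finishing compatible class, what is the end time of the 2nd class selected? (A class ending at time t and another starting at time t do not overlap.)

Sorted by end: (1,4)  (0,5)  (5,8)  (9,10)  (5,11)  (10,12)  (10,15)  (17,20)  (21,22)  (22,23)  (22,24)  (22,25)  (26,28)
take (1,4); skip (0,5); take (5,8); take (9,10); skip (5,11); take (10,12); skip (10,15); take (17,20); take (21,22); take (22,23); take (26,28).
Selected: (1,4) (5,8) (9,10) (10,12) (17,20) (21,22) (22,23) (26,28)

8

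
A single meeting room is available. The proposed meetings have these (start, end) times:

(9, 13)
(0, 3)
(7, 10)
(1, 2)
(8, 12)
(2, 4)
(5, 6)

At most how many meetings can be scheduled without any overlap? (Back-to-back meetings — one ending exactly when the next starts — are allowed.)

Order by finish time; keep every interval that doesn't clash with the previous kept one.
By end time: (1,2), (0,3), (2,4), (5,6), (7,10), (8,12), (9,13).
Pick (1,2); next start ≥ 2 → (2,4); next start ≥ 4 → (5,6); next start ≥ 6 → (7,10).
Selected 4 meetings.

4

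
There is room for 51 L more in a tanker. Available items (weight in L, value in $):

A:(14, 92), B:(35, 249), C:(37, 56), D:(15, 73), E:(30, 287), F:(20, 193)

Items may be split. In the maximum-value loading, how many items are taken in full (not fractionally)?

Ratios (sorted): F 9.65, E 9.57, B 7.11, A 6.57, D 4.87, C 1.51
take F (20 @ 193); take E (30 @ 287); take 1/35 of B → 7.11. Capacity used 51/51.
2 item(s) taken whole; one partial (take 1/35 of B).

2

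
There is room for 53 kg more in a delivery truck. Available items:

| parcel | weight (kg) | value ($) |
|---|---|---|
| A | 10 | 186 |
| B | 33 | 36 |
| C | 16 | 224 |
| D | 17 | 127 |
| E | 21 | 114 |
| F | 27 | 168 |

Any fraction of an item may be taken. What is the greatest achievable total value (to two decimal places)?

599.22

Sort by value per unit weight and fill in that order.
Ratios (sorted): A 18.60, C 14.00, D 7.47, F 6.22, E 5.43, B 1.09
take A (10 @ 186); take C (16 @ 224); take D (17 @ 127); take 10/27 of F → 62.22. Capacity used 53/53.
Total value = 599.22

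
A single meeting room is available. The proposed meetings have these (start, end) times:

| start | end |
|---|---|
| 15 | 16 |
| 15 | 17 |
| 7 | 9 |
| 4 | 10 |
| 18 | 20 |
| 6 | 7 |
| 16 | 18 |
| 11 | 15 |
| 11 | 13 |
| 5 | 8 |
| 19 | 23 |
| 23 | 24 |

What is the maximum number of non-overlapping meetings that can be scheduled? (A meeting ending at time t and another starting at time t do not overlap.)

7

Sorted by end: (6,7)  (5,8)  (7,9)  (4,10)  (11,13)  (11,15)  (15,16)  (15,17)  (16,18)  (18,20)  (19,23)  (23,24)
take (6,7); take (7,9); take (11,13); skip (11,15); take (15,16); take (16,18); take (18,20); skip (19,23); take (23,24).
Selected 7 meetings.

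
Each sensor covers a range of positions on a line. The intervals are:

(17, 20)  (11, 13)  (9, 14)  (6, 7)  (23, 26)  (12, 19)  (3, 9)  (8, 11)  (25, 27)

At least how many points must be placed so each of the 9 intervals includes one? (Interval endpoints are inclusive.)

4

By right end: [6,7]  [3,9]  [8,11]  [11,13]  [9,14]  [12,19]  [17,20]  [23,26]  [25,27]
[6,7] uncovered → point at 7; [8,11] uncovered → point at 11; [12,19] uncovered → point at 19; [23,26] uncovered → point at 26.
Points: 7, 11, 19, 26 (4 total).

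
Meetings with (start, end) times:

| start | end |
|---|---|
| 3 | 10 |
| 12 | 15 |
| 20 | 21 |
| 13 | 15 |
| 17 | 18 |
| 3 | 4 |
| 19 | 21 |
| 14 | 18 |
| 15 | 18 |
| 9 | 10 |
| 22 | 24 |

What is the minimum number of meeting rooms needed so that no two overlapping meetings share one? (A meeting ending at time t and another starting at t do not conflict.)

3

Events (time:±→running): 3:+→1 3:+→2 4:-→1 9:+→2 10:-→1 10:-→0 12:+→1 13:+→2 14:+→3 … peak 3.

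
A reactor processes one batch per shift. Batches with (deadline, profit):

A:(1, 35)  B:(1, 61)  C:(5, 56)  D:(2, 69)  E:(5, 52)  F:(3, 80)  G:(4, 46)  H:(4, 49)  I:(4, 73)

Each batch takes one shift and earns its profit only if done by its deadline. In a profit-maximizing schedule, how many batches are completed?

Sort by profit descending; place each in the latest free slot ≤ its deadline.
Profit order: F=80 I=73 D=69 B=61 C=56 E=52 H=49 G=46 A=35
Assign: F→slot 3, I→slot 4, D→slot 2, B→slot 1, C→slot 5, E skipped, H skipped, G skipped, A skipped.
Slots: [1:B] [2:D] [3:F] [4:I] [5:C]
5 of 9 scheduled.

5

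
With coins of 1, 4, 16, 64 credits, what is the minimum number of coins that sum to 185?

185 − 2×64→57 − 3×16→9 − 2×4→1 − 1×1→0
Total coins = 2 + 3 + 2 + 1 = 8

8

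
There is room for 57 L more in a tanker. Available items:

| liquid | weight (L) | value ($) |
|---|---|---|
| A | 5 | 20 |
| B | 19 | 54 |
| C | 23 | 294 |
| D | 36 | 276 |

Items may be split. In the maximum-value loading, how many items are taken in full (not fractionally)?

1

Order: C (294/23=12.78) > D (276/36=7.67) > A (20/5=4.00) > B (54/19=2.84)
Fill: take C (23 @ 294) → take 34/36 of D → 260.67; 57/57 used.
1 item(s) taken whole; one partial (take 34/36 of D).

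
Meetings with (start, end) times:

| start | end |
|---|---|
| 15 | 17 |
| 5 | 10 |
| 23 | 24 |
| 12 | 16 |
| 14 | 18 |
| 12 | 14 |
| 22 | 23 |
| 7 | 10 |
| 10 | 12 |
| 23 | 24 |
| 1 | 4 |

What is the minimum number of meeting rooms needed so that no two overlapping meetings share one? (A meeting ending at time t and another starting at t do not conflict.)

3

Events (time:±→running): 1:+→1 4:-→0 5:+→1 7:+→2 10:-→1 10:-→0 10:+→1 12:-→0 12:+→1 12:+→2 14:-→1 14:+→2 15:+→3 … peak 3.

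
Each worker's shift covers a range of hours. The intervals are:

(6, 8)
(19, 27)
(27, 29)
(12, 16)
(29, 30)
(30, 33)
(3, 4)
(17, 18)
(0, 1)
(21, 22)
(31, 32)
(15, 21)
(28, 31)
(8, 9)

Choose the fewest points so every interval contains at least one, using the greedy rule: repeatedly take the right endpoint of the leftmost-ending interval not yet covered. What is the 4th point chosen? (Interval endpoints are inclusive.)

16

Sort by right endpoint; whenever an interval is uncovered, place a point at its right end.
Sorted: [0,1] [3,4] [6,8] [8,9] [12,16] [17,18] [15,21] [21,22] [19,27] [27,29] [29,30] [28,31] [31,32] [30,33]
{[0,1]} hit by 1; {[3,4]} hit by 4; {[6,8],[8,9]} hit by 8; {[12,16]} hit by 16; {[17,18],[15,21]} hit by 18; {[21,22],[19,27]} hit by 22; {[27,29],[29,30],[28,31]} hit by 29; {[31,32],[30,33]} hit by 32.
Points: 1, 4, 8, 16, 18, 22, 29, 32 (8 total).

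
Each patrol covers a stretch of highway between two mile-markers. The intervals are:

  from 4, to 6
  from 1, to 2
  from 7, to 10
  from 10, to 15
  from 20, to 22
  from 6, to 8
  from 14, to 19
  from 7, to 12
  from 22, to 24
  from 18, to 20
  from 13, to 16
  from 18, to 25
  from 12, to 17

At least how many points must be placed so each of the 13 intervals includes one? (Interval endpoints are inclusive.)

6

Process intervals by earliest right end; each time one isn't hit yet, stab at its right endpoint.
Sorted: [1,2] [4,6] [6,8] [7,10] [7,12] [10,15] [13,16] [12,17] [14,19] [18,20] [20,22] [22,24] [18,25]
{[1,2]} hit by 2; {[4,6],[6,8]} hit by 6; {[7,10],[7,12],[10,15]} hit by 10; {[13,16],[12,17],[14,19]} hit by 16; {[18,20],[20,22]} hit by 20; {[22,24],[18,25]} hit by 24.
Points: 2, 6, 10, 16, 20, 24 (6 total).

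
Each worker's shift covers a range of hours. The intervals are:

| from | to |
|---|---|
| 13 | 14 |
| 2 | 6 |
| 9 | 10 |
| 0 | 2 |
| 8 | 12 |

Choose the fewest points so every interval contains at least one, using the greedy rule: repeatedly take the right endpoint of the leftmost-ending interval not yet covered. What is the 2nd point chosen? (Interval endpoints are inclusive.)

10

Sort by right endpoint; whenever an interval is uncovered, place a point at its right end.
By right end: [0,2]  [2,6]  [9,10]  [8,12]  [13,14]
[0,2] uncovered → point at 2; [9,10] uncovered → point at 10; [13,14] uncovered → point at 14.
Points: 2, 10, 14 (3 total).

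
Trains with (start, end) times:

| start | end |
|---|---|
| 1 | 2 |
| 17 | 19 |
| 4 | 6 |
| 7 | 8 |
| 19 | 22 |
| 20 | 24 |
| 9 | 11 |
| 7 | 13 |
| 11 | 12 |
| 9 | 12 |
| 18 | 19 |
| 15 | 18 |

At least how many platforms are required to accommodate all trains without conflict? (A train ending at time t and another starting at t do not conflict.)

3

starts: [1, 4, 7, 7, 9, 9, 11, 15, 17, 18, 19, 20]
ends:   [2, 6, 8, 11, 12, 12, 13, 18, 19, 19, 22, 24]
s1→1 e2→0 s4→1 e6→0 s7→1 s7→2 e8→1 s9→2 s9→3  — peak 3.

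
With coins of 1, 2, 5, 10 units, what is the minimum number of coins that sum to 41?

Use the largest denomination that fits, subtract, and repeat.
41 − 4×10→1 − 1×1→0
Total coins = 4 + 1 = 5

5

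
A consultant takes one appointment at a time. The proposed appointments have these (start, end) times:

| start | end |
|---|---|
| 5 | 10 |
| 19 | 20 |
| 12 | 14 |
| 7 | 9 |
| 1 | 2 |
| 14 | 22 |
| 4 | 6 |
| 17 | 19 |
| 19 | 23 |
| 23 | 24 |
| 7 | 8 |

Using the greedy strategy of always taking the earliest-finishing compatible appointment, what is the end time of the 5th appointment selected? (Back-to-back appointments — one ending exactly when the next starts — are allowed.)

19

Sorted by end: (1,2)  (4,6)  (7,8)  (7,9)  (5,10)  (12,14)  (17,19)  (19,20)  (14,22)  (19,23)  (23,24)
take (1,2); take (4,6); take (7,8); take (12,14); take (17,19); take (19,20); take (23,24).
Selected: (1,2) (4,6) (7,8) (12,14) (17,19) (19,20) (23,24)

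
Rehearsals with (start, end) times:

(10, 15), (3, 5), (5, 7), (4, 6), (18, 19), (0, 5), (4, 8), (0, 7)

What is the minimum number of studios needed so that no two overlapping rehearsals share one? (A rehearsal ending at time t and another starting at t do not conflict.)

5

The answer is the maximum number of intervals overlapping at any instant.
starts: [0, 0, 3, 4, 4, 5, 10, 18]
ends:   [5, 5, 6, 7, 7, 8, 15, 19]
s0→1 s0→2 s3→3 s4→4 s4→5  — peak 5.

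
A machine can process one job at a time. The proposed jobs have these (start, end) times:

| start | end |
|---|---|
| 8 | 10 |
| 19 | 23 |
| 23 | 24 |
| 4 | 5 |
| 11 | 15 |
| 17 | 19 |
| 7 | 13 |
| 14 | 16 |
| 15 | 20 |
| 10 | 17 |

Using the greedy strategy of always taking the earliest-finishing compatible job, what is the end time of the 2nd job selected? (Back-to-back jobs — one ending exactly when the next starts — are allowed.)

10

Sorted by end: (4,5)  (8,10)  (7,13)  (11,15)  (14,16)  (10,17)  (17,19)  (15,20)  (19,23)  (23,24)
take (4,5); take (8,10); take (11,15); skip (14,16); take (17,19); take (19,23); take (23,24).
Selected: (4,5) (8,10) (11,15) (17,19) (19,23) (23,24)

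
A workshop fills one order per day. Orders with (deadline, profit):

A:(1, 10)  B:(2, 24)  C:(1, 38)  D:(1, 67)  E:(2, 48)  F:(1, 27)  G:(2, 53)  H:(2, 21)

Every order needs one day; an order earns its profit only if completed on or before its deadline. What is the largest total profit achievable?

120

Sort by profit descending; place each in the latest free slot ≤ its deadline.
Profit order: D=67 G=53 E=48 C=38 F=27 B=24 H=21 A=10
Assign: D→slot 1, G→slot 2, E skipped, C skipped, F skipped, B skipped, H skipped, A skipped.
Slots: [1:D] [2:G]
Profit = 67 + 53 = 120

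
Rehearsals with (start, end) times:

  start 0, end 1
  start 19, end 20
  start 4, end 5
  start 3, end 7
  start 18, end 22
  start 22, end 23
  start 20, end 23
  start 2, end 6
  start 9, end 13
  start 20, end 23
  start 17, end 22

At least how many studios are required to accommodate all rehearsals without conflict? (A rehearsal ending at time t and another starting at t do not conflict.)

The answer is the maximum number of intervals overlapping at any instant.
Events (time:±→running): 0:+→1 1:-→0 2:+→1 3:+→2 4:+→3 5:-→2 6:-→1 7:-→0 9:+→1 13:-→0 17:+→1 18:+→2 19:+→3 20:-→2 20:+→3 20:+→4 … peak 4.

4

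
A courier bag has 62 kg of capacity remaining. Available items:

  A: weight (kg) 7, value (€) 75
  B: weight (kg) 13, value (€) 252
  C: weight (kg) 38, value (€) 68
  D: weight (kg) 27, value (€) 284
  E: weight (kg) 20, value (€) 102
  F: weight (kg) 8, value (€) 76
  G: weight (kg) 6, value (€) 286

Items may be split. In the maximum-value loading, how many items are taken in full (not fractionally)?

Greedy by value/weight ratio, highest first.
Order: G (286/6=47.67) > B (252/13=19.38) > A (75/7=10.71) > D (284/27=10.52) > F (76/8=9.50) > E (102/20=5.10) > C (68/38=1.79)
Fill: take G (6 @ 286) → take B (13 @ 252) → take A (7 @ 75) → take D (27 @ 284) → take F (8 @ 76) → take 1/20 of E → 5.10; 62/62 used.
5 item(s) taken whole; one partial (take 1/20 of E).

5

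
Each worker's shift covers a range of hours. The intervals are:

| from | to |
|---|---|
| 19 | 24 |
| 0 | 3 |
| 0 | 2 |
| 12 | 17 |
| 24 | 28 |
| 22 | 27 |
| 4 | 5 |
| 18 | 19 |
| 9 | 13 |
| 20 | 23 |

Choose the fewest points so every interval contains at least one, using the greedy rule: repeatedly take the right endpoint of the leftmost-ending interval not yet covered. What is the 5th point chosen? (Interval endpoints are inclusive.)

Process intervals by earliest right end; each time one isn't hit yet, stab at its right endpoint.
Sorted: [0,2] [0,3] [4,5] [9,13] [12,17] [18,19] [20,23] [19,24] [22,27] [24,28]
{[0,2],[0,3]} hit by 2; {[4,5]} hit by 5; {[9,13],[12,17]} hit by 13; {[18,19]} hit by 19; {[20,23],[19,24],[22,27]} hit by 23; {[24,28]} hit by 28.
Points: 2, 5, 13, 19, 23, 28 (6 total).

23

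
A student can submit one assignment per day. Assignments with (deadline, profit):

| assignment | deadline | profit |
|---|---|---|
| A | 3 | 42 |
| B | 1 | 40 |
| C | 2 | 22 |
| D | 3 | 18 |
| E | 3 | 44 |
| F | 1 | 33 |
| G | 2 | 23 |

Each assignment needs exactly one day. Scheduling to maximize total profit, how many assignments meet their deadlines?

3

By profit: E(d3,44), A(d3,42), B(d1,40), F(d1,33), G(d2,23), C(d2,22), D(d3,18)
E→slot 3; A→slot 2; B→slot 1; F skipped; G skipped; C skipped; D skipped.
3 of 7 scheduled.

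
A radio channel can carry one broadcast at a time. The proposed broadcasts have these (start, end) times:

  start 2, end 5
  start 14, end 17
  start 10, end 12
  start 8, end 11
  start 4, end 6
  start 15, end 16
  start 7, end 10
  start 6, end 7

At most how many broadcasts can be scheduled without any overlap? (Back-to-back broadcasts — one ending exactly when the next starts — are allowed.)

Sorted by end: (2,5)  (4,6)  (6,7)  (7,10)  (8,11)  (10,12)  (15,16)  (14,17)
take (2,5); skip (4,6); take (6,7); take (7,10); skip (8,11); take (10,12); take (15,16).
Selected 5 broadcasts.

5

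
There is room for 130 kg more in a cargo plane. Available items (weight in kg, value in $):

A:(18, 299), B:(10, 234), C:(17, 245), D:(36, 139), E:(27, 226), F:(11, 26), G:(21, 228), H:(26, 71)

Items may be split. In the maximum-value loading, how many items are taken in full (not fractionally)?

Ratios (sorted): B 23.40, A 16.61, C 14.41, G 10.86, E 8.37, D 3.86, H 2.73, F 2.36
take B (10 @ 234); take A (18 @ 299); take C (17 @ 245); take G (21 @ 228); take E (27 @ 226); take D (36 @ 139); take 1/26 of H → 2.73. Capacity used 130/130.
6 item(s) taken whole; one partial (take 1/26 of H).

6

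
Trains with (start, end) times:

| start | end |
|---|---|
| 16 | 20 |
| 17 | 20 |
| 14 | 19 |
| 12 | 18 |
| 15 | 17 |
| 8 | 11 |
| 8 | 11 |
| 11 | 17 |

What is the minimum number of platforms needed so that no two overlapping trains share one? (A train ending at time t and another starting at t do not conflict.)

starts: [8, 8, 11, 12, 14, 15, 16, 17]
ends:   [11, 11, 17, 17, 18, 19, 20, 20]
s8→1 s8→2 e11→1 e11→0 s11→1 s12→2 s14→3 s15→4 s16→5  — peak 5.

5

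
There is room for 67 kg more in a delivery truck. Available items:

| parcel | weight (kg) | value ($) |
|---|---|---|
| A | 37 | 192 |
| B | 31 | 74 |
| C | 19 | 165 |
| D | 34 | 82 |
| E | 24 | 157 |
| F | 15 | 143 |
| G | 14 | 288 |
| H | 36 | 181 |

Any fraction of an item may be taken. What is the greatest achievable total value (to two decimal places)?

720.29

Order: G (288/14=20.57) > F (143/15=9.53) > C (165/19=8.68) > E (157/24=6.54) > A (192/37=5.19) > H (181/36=5.03) > D (82/34=2.41) > B (74/31=2.39)
Fill: take G (14 @ 288) → take F (15 @ 143) → take C (19 @ 165) → take 19/24 of E → 124.29; 67/67 used.
Total value = 720.29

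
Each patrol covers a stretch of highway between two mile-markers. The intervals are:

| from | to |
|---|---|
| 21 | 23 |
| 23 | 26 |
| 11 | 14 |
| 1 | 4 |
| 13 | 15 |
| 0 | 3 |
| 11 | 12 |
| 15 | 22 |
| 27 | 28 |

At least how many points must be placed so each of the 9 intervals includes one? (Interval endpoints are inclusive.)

5

By right end: [0,3]  [1,4]  [11,12]  [11,14]  [13,15]  [15,22]  [21,23]  [23,26]  [27,28]
[0,3] uncovered → point at 3; [11,12] uncovered → point at 12; [13,15] uncovered → point at 15; [21,23] uncovered → point at 23; [27,28] uncovered → point at 28.
Points: 3, 12, 15, 23, 28 (5 total).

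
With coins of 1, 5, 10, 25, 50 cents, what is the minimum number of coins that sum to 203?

Greedy: take as many of the largest coin as possible, then repeat with the remainder.
203 − 4×50→3 − 3×1→0
Total coins = 4 + 3 = 7

7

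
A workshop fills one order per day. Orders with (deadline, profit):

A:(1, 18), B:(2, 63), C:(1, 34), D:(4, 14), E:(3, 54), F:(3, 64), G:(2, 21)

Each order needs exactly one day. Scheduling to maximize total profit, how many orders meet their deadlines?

Take jobs in profit order; each goes to the latest open slot no later than its deadline.
By profit: F(d3,64), B(d2,63), E(d3,54), C(d1,34), G(d2,21), A(d1,18), D(d4,14)
F→slot 3; B→slot 2; E→slot 1; C skipped; G skipped; A skipped; D→slot 4.
4 of 7 scheduled.

4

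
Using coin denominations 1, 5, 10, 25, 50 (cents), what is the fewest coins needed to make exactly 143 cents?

143 = 2×50 + 1×25 + 1×10 + 1×5 + 3×1
Total coins = 2 + 1 + 1 + 1 + 3 = 8

8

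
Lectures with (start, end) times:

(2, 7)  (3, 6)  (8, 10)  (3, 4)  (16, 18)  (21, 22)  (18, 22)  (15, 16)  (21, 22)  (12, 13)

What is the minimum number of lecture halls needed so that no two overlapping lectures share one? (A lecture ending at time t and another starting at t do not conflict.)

Events (time:±→running): 2:+→1 3:+→2 3:+→3 … peak 3.

3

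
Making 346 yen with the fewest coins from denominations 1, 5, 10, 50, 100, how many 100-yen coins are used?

3

346 − 3×100→46 − 4×10→6 − 1×5→1 − 1×1→0
Count of 100: 3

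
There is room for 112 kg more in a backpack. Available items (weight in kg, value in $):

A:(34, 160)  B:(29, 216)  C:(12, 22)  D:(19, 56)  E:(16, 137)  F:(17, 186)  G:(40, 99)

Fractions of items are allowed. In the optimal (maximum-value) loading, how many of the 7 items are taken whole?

Sort by value per unit weight and fill in that order.
Order: F (186/17=10.94) > E (137/16=8.56) > B (216/29=7.45) > A (160/34=4.71) > D (56/19=2.95) > G (99/40=2.48) > C (22/12=1.83)
Fill: take F (17 @ 186) → take E (16 @ 137) → take B (29 @ 216) → take A (34 @ 160) → take 16/19 of D → 47.16; 112/112 used.
4 item(s) taken whole; one partial (take 16/19 of D).

4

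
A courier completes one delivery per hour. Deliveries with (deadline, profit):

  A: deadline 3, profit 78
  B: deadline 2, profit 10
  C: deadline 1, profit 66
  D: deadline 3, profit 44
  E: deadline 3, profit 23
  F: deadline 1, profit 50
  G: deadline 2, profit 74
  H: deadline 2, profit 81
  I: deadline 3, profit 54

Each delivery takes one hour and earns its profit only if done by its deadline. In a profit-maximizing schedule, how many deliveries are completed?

3

Take jobs in profit order; each goes to the latest open slot no later than its deadline.
Profit order: H=81 A=78 G=74 C=66 I=54 F=50 D=44 E=23 B=10
Assign: H→slot 2, A→slot 3, G→slot 1, C skipped, I skipped, F skipped, D skipped, E skipped, B skipped.
Slots: [1:G] [2:H] [3:A]
3 of 9 scheduled.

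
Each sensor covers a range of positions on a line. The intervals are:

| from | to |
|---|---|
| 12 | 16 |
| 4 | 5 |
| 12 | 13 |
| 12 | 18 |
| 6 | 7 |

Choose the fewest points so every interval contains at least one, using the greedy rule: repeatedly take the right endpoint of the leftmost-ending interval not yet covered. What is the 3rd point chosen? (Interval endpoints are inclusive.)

Sort by right endpoint; whenever an interval is uncovered, place a point at its right end.
By right end: [4,5]  [6,7]  [12,13]  [12,16]  [12,18]
[4,5] uncovered → point at 5; [6,7] uncovered → point at 7; [12,13] uncovered → point at 13.
Points: 5, 7, 13 (3 total).

13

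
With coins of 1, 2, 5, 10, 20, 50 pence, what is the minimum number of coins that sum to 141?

Greedy: take as many of the largest coin as possible, then repeat with the remainder.
141 = 2×50 + 2×20 + 1×1
Total coins = 2 + 2 + 1 = 5

5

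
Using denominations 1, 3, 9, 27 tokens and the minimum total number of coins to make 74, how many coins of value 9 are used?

Use the largest denomination that fits, subtract, and repeat.
74 − 2×27→20 − 2×9→2 − 2×1→0
Count of 9: 2

2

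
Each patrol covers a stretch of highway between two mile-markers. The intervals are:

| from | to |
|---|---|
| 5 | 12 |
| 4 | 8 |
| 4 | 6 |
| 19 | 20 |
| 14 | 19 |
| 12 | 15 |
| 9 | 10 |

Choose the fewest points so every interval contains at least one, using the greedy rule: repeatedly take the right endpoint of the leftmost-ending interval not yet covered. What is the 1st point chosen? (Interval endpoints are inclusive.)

6

Process intervals by earliest right end; each time one isn't hit yet, stab at its right endpoint.
By right end: [4,6]  [4,8]  [9,10]  [5,12]  [12,15]  [14,19]  [19,20]
[4,6] uncovered → point at 6; [9,10] uncovered → point at 10; [12,15] uncovered → point at 15; [19,20] uncovered → point at 20.
Points: 6, 10, 15, 20 (4 total).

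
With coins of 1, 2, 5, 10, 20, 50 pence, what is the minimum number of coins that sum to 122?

122 − 2×50→22 − 1×20→2 − 1×2→0
Total coins = 2 + 1 + 1 = 4

4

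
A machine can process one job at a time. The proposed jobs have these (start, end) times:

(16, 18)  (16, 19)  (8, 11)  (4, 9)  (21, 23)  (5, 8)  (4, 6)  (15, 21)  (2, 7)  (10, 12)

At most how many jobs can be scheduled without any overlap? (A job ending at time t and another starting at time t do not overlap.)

Sorted by end: (4,6)  (2,7)  (5,8)  (4,9)  (8,11)  (10,12)  (16,18)  (16,19)  (15,21)  (21,23)
take (4,6); take (8,11); take (16,18); skip (15,21); take (21,23).
Selected 4 jobs.

4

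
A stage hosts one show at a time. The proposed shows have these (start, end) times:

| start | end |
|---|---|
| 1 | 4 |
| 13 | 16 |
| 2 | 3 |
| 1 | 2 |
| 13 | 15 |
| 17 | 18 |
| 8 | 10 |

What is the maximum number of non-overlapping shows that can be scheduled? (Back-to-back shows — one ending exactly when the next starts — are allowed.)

By end time: (1,2), (2,3), (1,4), (8,10), (13,15), (13,16), (17,18).
Pick (1,2); next start ≥ 2 → (2,3); next start ≥ 3 → (8,10); next start ≥ 10 → (13,15); next start ≥ 15 → (17,18).
Selected 5 shows.

5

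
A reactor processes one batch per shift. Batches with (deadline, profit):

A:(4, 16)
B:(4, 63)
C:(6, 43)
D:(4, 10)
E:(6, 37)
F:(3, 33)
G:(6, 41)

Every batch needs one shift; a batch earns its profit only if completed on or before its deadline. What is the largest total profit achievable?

233

Profit order: B=63 C=43 G=41 E=37 F=33 A=16 D=10
Assign: B→slot 4, C→slot 6, G→slot 5, E→slot 3, F→slot 2, A→slot 1, D skipped.
Slots: [1:A] [2:F] [3:E] [4:B] [5:G] [6:C]
Profit = 16 + 33 + 37 + 63 + 41 + 43 = 233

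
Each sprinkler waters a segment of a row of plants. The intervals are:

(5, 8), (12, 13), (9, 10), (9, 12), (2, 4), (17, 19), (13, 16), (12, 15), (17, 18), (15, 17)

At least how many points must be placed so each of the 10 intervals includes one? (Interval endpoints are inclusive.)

By right end: [2,4]  [5,8]  [9,10]  [9,12]  [12,13]  [12,15]  [13,16]  [15,17]  [17,18]  [17,19]
[2,4] uncovered → point at 4; [5,8] uncovered → point at 8; [9,10] uncovered → point at 10; [12,13] uncovered → point at 13; [15,17] uncovered → point at 17.
Points: 4, 8, 10, 13, 17 (5 total).

5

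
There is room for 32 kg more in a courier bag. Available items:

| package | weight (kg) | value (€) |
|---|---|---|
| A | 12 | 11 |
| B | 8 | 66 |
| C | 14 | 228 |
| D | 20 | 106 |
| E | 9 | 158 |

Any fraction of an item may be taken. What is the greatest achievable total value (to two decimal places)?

457.30

Sort by value per unit weight and fill in that order.
Ratios (sorted): E 17.56, C 16.29, B 8.25, D 5.30, A 0.92
take E (9 @ 158); take C (14 @ 228); take B (8 @ 66); take 1/20 of D → 5.30. Capacity used 32/32.
Total value = 457.30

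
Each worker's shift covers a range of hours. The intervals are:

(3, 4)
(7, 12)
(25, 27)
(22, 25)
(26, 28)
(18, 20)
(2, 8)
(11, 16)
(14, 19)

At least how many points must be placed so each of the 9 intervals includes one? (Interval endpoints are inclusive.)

Sort by right endpoint; whenever an interval is uncovered, place a point at its right end.
By right end: [3,4]  [2,8]  [7,12]  [11,16]  [14,19]  [18,20]  [22,25]  [25,27]  [26,28]
[3,4] uncovered → point at 4; [7,12] uncovered → point at 12; [14,19] uncovered → point at 19; [22,25] uncovered → point at 25; [26,28] uncovered → point at 28.
Points: 4, 12, 19, 25, 28 (5 total).

5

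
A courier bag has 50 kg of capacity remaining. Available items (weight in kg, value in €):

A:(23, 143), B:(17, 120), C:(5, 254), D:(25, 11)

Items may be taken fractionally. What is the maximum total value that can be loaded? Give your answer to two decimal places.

519.20

Greedy by value/weight ratio, highest first.
Order: C (254/5=50.80) > B (120/17=7.06) > A (143/23=6.22) > D (11/25=0.44)
Fill: take C (5 @ 254) → take B (17 @ 120) → take A (23 @ 143) → take 5/25 of D → 2.20; 50/50 used.
Total value = 519.20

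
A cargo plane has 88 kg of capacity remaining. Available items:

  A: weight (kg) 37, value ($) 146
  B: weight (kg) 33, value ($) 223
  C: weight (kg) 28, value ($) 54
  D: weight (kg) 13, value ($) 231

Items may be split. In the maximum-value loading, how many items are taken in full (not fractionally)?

3

Order: D (231/13=17.77) > B (223/33=6.76) > A (146/37=3.95) > C (54/28=1.93)
Fill: take D (13 @ 231) → take B (33 @ 223) → take A (37 @ 146) → take 5/28 of C → 9.64; 88/88 used.
3 item(s) taken whole; one partial (take 5/28 of C).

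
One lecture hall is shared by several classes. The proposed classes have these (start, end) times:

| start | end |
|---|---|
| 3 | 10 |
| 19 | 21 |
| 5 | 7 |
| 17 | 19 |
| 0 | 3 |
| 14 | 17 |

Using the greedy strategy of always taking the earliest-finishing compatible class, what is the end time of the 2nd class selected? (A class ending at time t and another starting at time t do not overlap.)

7

By end time: (0,3), (5,7), (3,10), (14,17), (17,19), (19,21).
Pick (0,3); next start ≥ 3 → (5,7); next start ≥ 7 → (14,17); next start ≥ 17 → (17,19); next start ≥ 19 → (19,21).
Selected: (0,3) (5,7) (14,17) (17,19) (19,21)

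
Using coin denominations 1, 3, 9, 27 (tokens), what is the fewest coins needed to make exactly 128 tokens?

8

Use the largest denomination that fits, subtract, and repeat.
128 − 4×27→20 − 2×9→2 − 2×1→0
Total coins = 4 + 2 + 2 = 8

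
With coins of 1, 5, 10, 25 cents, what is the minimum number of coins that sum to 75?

75 = 3×25
Total coins = 3 = 3

3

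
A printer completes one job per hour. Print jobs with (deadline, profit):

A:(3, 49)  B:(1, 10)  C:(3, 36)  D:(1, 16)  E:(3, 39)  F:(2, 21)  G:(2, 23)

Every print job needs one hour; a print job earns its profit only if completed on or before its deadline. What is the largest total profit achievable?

124

Sort by profit descending; place each in the latest free slot ≤ its deadline.
By profit: A(d3,49), E(d3,39), C(d3,36), G(d2,23), F(d2,21), D(d1,16), B(d1,10)
A→slot 3; E→slot 2; C→slot 1; G skipped; F skipped; D skipped; B skipped.
Profit = 36 + 39 + 49 = 124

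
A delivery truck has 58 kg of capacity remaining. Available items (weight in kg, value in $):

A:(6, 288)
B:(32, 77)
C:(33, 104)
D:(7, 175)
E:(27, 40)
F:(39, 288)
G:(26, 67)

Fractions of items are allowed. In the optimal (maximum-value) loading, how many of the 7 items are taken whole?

3

Order: A (288/6=48.00) > D (175/7=25.00) > F (288/39=7.38) > C (104/33=3.15) > G (67/26=2.58) > B (77/32=2.41) > E (40/27=1.48)
Fill: take A (6 @ 288) → take D (7 @ 175) → take F (39 @ 288) → take 6/33 of C → 18.91; 58/58 used.
3 item(s) taken whole; one partial (take 6/33 of C).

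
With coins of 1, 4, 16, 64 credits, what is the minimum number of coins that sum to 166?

Use the largest denomination that fits, subtract, and repeat.
166 − 2×64→38 − 2×16→6 − 1×4→2 − 2×1→0
Total coins = 2 + 2 + 1 + 2 = 7

7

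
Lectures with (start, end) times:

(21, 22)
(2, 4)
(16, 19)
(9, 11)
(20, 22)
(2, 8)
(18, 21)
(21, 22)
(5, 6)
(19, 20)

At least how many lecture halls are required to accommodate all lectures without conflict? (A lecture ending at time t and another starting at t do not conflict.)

3

The answer is the maximum number of intervals overlapping at any instant.
Events (time:±→running): 2:+→1 2:+→2 4:-→1 5:+→2 6:-→1 8:-→0 9:+→1 11:-→0 16:+→1 18:+→2 19:-→1 19:+→2 20:-→1 20:+→2 21:-→1 21:+→2 21:+→3 … peak 3.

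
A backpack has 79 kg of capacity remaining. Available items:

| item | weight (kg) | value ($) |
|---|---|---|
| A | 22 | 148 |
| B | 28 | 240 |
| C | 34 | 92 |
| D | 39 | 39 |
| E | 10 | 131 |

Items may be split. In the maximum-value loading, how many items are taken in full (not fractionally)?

Sort by value per unit weight and fill in that order.
Order: E (131/10=13.10) > B (240/28=8.57) > A (148/22=6.73) > C (92/34=2.71) > D (39/39=1.00)
Fill: take E (10 @ 131) → take B (28 @ 240) → take A (22 @ 148) → take 19/34 of C → 51.41; 79/79 used.
3 item(s) taken whole; one partial (take 19/34 of C).

3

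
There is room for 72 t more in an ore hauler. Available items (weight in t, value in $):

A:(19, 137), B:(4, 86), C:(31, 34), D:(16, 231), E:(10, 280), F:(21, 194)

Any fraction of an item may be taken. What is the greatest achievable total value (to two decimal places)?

930.19

Order: E (280/10=28.00) > B (86/4=21.50) > D (231/16=14.44) > F (194/21=9.24) > A (137/19=7.21) > C (34/31=1.10)
Fill: take E (10 @ 280) → take B (4 @ 86) → take D (16 @ 231) → take F (21 @ 194) → take A (19 @ 137) → take 2/31 of C → 2.19; 72/72 used.
Total value = 930.19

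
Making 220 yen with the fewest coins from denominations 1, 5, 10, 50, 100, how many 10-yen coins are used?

2

Greedy: take as many of the largest coin as possible, then repeat with the remainder.
220 − 2×100→20 − 2×10→0
Count of 10: 2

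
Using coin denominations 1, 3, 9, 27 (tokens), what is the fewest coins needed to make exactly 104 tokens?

Use the largest denomination that fits, subtract, and repeat.
104 − 3×27→23 − 2×9→5 − 1×3→2 − 2×1→0
Total coins = 3 + 2 + 1 + 2 = 8

8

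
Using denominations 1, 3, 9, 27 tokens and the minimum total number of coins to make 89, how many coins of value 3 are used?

89 − 3×27→8 − 2×3→2 − 2×1→0
Count of 3: 2

2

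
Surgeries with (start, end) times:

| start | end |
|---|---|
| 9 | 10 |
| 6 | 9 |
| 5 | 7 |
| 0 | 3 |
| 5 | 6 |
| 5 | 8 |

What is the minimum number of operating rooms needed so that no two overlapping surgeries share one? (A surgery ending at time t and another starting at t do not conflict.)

Count concurrent intervals with a sweep; the peak is the room count.
starts: [0, 5, 5, 5, 6, 9]
ends:   [3, 6, 7, 8, 9, 10]
s0→1 e3→0 s5→1 s5→2 s5→3  — peak 3.

3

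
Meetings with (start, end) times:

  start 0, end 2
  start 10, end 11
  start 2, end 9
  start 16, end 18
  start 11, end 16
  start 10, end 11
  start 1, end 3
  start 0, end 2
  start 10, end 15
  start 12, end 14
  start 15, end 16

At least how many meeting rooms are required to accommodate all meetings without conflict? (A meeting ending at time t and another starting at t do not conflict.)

3

The answer is the maximum number of intervals overlapping at any instant.
starts: [0, 0, 1, 2, 10, 10, 10, 11, 12, 15, 16]
ends:   [2, 2, 3, 9, 11, 11, 14, 15, 16, 16, 18]
s0→1 s0→2 s1→3  — peak 3.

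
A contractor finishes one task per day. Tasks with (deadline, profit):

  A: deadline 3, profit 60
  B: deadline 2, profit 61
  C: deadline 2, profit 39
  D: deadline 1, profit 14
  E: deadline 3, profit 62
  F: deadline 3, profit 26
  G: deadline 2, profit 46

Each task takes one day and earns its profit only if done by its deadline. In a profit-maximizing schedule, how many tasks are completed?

Sort by profit descending; place each in the latest free slot ≤ its deadline.
Profit order: E=62 B=61 A=60 G=46 C=39 F=26 D=14
Assign: E→slot 3, B→slot 2, A→slot 1, G skipped, C skipped, F skipped, D skipped.
Slots: [1:A] [2:B] [3:E]
3 of 7 scheduled.

3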